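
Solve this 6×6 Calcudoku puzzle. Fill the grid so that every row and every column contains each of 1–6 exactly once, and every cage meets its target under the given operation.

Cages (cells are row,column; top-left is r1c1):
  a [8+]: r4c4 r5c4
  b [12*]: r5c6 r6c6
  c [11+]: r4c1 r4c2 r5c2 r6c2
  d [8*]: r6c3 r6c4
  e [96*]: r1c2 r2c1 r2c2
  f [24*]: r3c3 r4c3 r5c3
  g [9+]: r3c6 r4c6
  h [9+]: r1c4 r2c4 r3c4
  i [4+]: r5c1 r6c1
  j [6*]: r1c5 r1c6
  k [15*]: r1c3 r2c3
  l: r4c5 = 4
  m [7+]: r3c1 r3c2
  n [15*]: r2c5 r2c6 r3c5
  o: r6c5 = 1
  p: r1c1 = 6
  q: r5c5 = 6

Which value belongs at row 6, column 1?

P is a freebie, which forces r1c1 = 6.
The 3 cells of cage e must have product 96, leaving r1c2 = 4.
The 3 cells of cage e must have product 96, which forces r2c1 = 4.
Cage e needs product 96; hence r2c2 = 6.
Cage l is given, so r4c5 = 4.
Cage q is a single given cell, which forces r5c5 = 6.
O is a freebie, so r6c5 = 1.
Cage n has product 15, which forces r2c6 = 1.
The two cells of cage i must have sum 4, which forces r5c1 = 1.
1 is placed in row 6, leaving r6c1 = 3.
The 4 cells of cage c must have sum 11, which forces r4c2 = 1.
Cage c needs sum 11, so r5c2 = 3.
3 is placed in row 5; hence r5c6 = 2.
Cage j's pair has product 6; hence r1c5 = 2.
Column 6 now contains 2, so r1c6 = 3.
Cage a's pair has sum 8, leaving r4c4 = 3.
2 is placed in row 5, which forces r5c3 = 4.
2 is placed in row 5, leaving r5c4 = 5.
Column 3 now contains 4, which forces r6c3 = 2.
Row 6 already has 2, so r6c4 = 4.
The two cells of cage b must have product 12; hence r6c6 = 6.
3 is placed in row 1, which forces r1c3 = 5.
Column 4 already has 5; hence r1c4 = 1.
Cage k's pair has product 15; hence r2c3 = 3.
Column 4 already has 5; hence r2c4 = 2.
Row 2 already has 3; hence r2c5 = 5.
The 3 cells of cage f must have product 24; hence r3c3 = 1.
Cage h has sum 9, leaving r3c4 = 6.
Column 5 now contains 5, which forces r3c5 = 3.
Column 6 now contains 6; hence r3c6 = 4.
Cage c needs sum 11, leaving r4c1 = 2.
Column 3 now contains 2, which forces r4c3 = 6.
Column 6 now contains 6; hence r4c6 = 5.
Row 6 already has 2, leaving r6c2 = 5.
Column 1 now contains 2, so r3c1 = 5.
Column 2 now contains 5; hence r3c2 = 2.
Completed grid: 6 4 5 1 2 3 / 4 6 3 2 5 1 / 5 2 1 6 3 4 / 2 1 6 3 4 5 / 1 3 4 5 6 2 / 3 5 2 4 1 6.

3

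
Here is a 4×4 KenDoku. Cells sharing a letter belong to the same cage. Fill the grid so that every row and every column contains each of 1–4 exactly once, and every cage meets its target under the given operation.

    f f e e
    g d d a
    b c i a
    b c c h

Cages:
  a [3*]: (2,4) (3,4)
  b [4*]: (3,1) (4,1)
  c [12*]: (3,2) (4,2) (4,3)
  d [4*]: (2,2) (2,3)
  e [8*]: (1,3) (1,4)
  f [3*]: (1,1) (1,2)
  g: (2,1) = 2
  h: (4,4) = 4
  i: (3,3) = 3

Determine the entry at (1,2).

Cage g is given, leaving (2,1) = 2.
Cage i is a single given cell, which forces (3,3) = 3.
Row 3 already has 3, which forces (3,4) = 1.
Cage h is given; hence (4,4) = 4.
Cage e's pair has product 8, which forces (1,3) = 4.
Column 4 already has 4, so (1,4) = 2.
Column 3 already has 4; hence (2,3) = 1.
1 is placed in column 4; hence (2,4) = 3.
Row 3 now contains 1, so (3,1) = 4.
4 is placed in row 3; hence (3,2) = 2.
Row 4 now contains 4; hence (4,1) = 1.
The 3 cells of cage c must have product 12, so (4,2) = 3.
Column 3 already has 1; hence (4,3) = 2.
1 is placed in column 1; hence (1,1) = 3.
3 is placed in column 2, so (1,2) = 1.
Row 2 already has 1, which forces (2,2) = 4.
Completed grid: 3 1 4 2 / 2 4 1 3 / 4 2 3 1 / 1 3 2 4.

1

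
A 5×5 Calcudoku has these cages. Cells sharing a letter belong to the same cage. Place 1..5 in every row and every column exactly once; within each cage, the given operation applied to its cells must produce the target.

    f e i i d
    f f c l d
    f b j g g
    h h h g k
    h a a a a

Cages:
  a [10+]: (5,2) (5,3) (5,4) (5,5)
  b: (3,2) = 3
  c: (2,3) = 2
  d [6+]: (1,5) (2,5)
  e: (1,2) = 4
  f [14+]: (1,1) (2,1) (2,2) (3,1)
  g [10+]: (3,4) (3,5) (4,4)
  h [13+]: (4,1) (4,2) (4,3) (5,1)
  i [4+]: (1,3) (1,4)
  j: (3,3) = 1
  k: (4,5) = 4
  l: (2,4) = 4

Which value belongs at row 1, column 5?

5

Cage e is given; hence (1,2) = 4.
Cage c is a single given cell; hence (2,3) = 2.
Cage l is given, which forces (2,4) = 4.
B is a freebie; hence (3,2) = 3.
Cage j is a single given cell, so (3,3) = 1.
Cage k is a single given cell; hence (4,5) = 4.
Column 3 already has 1, leaving (1,3) = 3.
Cage i needs two cells with sum 4, so (1,4) = 1.
Row 1 now contains 1, leaving (1,5) = 5.
3 is placed in column 2, so (2,2) = 5.
Column 5 already has 5; hence (2,5) = 1.
Column 5 already has 5, leaving (3,5) = 2.
Column 3 now contains 3, leaving (4,3) = 5.
Cage g has sum 10, so (4,4) = 3.
The 4 cells of cage a must have sum 10; hence (5,3) = 4.
Column 4 already has 3, leaving (5,4) = 2.
Column 5 already has 2, which forces (5,5) = 3.
Row 1 now contains 1, which forces (1,1) = 2.
1 is placed in row 2, leaving (2,1) = 3.
Cage f needs sum 14, so (3,1) = 4.
Row 3 now contains 2, which forces (3,4) = 5.
Column 1 now contains 2, so (4,1) = 1.
Row 4 already has 1; hence (4,2) = 2.
Row 5 already has 3, leaving (5,1) = 5.
Row 5 now contains 2; hence (5,2) = 1.
Filled in: 2 4 3 1 5 / 3 5 2 4 1 / 4 3 1 5 2 / 1 2 5 3 4 / 5 1 4 2 3.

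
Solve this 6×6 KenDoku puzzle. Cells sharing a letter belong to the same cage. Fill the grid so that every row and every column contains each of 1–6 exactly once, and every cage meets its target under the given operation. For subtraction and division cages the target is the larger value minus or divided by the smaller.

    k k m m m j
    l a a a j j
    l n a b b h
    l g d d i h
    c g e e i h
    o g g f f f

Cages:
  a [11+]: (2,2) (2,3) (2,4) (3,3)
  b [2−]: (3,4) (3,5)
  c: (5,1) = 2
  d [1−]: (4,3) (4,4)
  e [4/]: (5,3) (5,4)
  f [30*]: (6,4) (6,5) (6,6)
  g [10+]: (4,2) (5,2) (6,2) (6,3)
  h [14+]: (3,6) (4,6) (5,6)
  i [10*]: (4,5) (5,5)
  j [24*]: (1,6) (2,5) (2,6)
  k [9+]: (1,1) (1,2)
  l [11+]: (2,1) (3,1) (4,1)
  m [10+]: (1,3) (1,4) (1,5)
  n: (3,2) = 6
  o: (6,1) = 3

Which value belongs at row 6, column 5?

6

Cage n is given, leaving (3,2) = 6.
Cage c is a single given cell, which forces (5,1) = 2.
2 is placed in row 5, leaving (5,5) = 5.
O is a freebie, so (6,1) = 3.
Column 5 already has 5; hence (4,5) = 2.
In row 5, 6 can only go at (5,6), so (5,6) = 6.
The only place for 3 in row 5 is (5,2).
In column 1, 5 can only go at (1,1), so (1,1) = 5.
5 is placed in row 1, which forces (1,2) = 4.
Column 2 now contains 4; hence (4,2) = 1.
Row 1 needs a 2, and only (1,6) is open for it.
Row 6 needs a 2, and only (6,2) is open for it.
Column 2 now contains 2, leaving (2,2) = 5.
Cage g has sum 10, leaving (6,3) = 4.
Column 3 now contains 4; hence (5,3) = 1.
Cage e's pair has quotient 4, which forces (5,4) = 4.
Cage a has sum 11; hence (2,4) = 1.
Cage m needs sum 10, leaving (1,5) = 1.
Cage l needs sum 11; hence (3,1) = 1.
1 is placed in column 5, so (6,5) = 6.
Row 6 already has 6; hence (6,4) = 5.
Cage f has product 30, which forces (6,6) = 1.
Column 4 now contains 5, so (3,4) = 2.
Cage b needs two cells with difference 2, leaving (3,5) = 4.
Cage d's pair has difference 1, so (4,3) = 5.
Column 4 now contains 5, which forces (4,4) = 6.
Row 4 already has 5; hence (4,6) = 3.
Cage m has sum 10, so (1,3) = 6.
Column 4 now contains 6, which forces (1,4) = 3.
The 3 cells of cage l must have sum 11, leaving (2,1) = 6.
The 4 cells of cage a must have sum 11, so (2,3) = 2.
4 is placed in column 5, so (2,5) = 3.
3 is placed in column 6, leaving (2,6) = 4.
Row 3 already has 2, leaving (3,3) = 3.
3 is placed in column 6; hence (3,6) = 5.
Row 4 now contains 6, which forces (4,1) = 4.
Completed grid: 5 4 6 3 1 2 / 6 5 2 1 3 4 / 1 6 3 2 4 5 / 4 1 5 6 2 3 / 2 3 1 4 5 6 / 3 2 4 5 6 1.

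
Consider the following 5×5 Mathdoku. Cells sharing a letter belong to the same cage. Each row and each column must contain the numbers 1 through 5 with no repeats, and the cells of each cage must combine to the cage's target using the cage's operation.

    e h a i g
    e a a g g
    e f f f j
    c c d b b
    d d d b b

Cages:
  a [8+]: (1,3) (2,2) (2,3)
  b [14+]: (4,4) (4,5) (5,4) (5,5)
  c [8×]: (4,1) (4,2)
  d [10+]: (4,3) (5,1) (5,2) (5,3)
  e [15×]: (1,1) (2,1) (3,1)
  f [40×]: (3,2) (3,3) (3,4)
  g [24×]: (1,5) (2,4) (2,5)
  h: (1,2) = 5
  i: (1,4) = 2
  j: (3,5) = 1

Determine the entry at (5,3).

2

H is a freebie, so (1,2) = 5.
I is a freebie, so (1,4) = 2.
J is a freebie, leaving (3,5) = 1.
Cage g needs product 24; hence (2,5) = 2.
Row 2 needs a 5, and only (2,1) is open for it.
The 3 cells of cage e must have product 15, which forces (1,1) = 1.
Column 1 now contains 5; hence (3,1) = 3.
Column 3 needs a 5, and only (3,3) is open for it.
The 3 cells of cage f must have product 40, which forces (3,2) = 2.
5 is placed in row 3, leaving (3,4) = 4.
Column 2 now contains 2, which forces (4,2) = 4.
The 3 cells of cage g must have product 24, so (1,5) = 4.
Column 4 now contains 4, leaving (2,4) = 3.
4 is placed in row 4, leaving (4,1) = 2.
Column 1 now contains 2; hence (5,1) = 4.
Row 5 now contains 4; hence (5,3) = 2.
Row 1 now contains 4, so (1,3) = 3.
Row 2 now contains 3, leaving (2,2) = 1.
Cage a has sum 8, leaving (2,3) = 4.
3 is placed in column 3, so (4,3) = 1.
1 is placed in row 4, so (4,4) = 5.
5 is placed in row 4, so (4,5) = 3.
1 is placed in column 2, which forces (5,2) = 3.
Column 4 already has 5, so (5,4) = 1.
3 is placed in column 5, so (5,5) = 5.
The full grid is 1 5 3 2 4 / 5 1 4 3 2 / 3 2 5 4 1 / 2 4 1 5 3 / 4 3 2 1 5.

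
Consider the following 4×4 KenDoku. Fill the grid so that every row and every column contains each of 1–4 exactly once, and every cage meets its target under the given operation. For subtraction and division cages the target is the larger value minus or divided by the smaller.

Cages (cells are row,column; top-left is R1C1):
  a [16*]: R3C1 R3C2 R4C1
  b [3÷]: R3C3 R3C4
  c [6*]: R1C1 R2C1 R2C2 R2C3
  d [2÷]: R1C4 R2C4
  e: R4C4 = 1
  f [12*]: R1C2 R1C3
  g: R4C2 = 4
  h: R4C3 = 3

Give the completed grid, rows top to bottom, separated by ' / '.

Cage c needs product 6, which forces R1C1 = 1.
1 is placed in column 1, leaving R3C1 = 4.
4 is placed in row 3; hence R3C2 = 2.
4 is placed in column 1, so R4C1 = 2.
G is a freebie, so R4C2 = 4.
Cage h is a single given cell, which forces R4C3 = 3.
Cage e is given; hence R4C4 = 1.
4 is placed in column 2, so R1C2 = 3.
Column 3 now contains 3, so R1C3 = 4.
4 is placed in row 1, which forces R1C4 = 2.
2 is placed in column 1; hence R2C1 = 3.
The 4 cells of cage c must have product 6, so R2C2 = 1.
The 4 cells of cage c must have product 6, so R2C3 = 2.
2 is placed in column 4, leaving R2C4 = 4.
Column 3 now contains 3; hence R3C3 = 1.
Column 4 now contains 1, leaving R3C4 = 3.

1 3 4 2 / 3 1 2 4 / 4 2 1 3 / 2 4 3 1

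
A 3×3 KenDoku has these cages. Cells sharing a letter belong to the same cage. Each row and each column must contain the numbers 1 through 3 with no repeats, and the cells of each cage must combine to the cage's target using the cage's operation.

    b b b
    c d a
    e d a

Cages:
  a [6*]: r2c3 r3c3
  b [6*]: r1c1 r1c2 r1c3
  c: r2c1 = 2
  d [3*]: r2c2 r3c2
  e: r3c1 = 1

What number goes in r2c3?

3

Cage c is a single given cell, leaving r2c1 = 2.
Row 2 now contains 2; hence r2c3 = 3.
Cage e is a single given cell, so r3c1 = 1.
Row 3 already has 1, so r3c2 = 3.
3 is placed in column 3; hence r3c3 = 2.
Column 1 already has 1, leaving r1c1 = 3.
The 3 cells of cage b must have product 6, leaving r1c2 = 2.
Column 3 already has 2, so r1c3 = 1.
3 is placed in row 2, which forces r2c2 = 1.
Filled in: 3 2 1 / 2 1 3 / 1 3 2.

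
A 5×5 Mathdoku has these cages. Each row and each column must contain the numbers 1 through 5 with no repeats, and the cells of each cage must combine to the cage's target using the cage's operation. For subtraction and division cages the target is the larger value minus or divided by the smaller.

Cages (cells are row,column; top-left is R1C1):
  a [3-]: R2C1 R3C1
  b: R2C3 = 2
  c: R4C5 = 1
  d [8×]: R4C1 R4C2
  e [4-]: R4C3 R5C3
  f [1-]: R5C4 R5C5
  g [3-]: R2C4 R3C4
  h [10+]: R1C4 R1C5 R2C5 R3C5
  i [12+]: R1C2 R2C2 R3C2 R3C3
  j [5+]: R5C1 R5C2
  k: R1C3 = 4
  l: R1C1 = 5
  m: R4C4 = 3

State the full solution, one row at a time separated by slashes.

L is a freebie, leaving R1C1 = 5.
Cage k is a single given cell, which forces R1C3 = 4.
Cage b is a single given cell, which forces R2C3 = 2.
Cage m is given, which forces R4C4 = 3.
Cage c is a single given cell, so R4C5 = 1.
The 4 cells of cage h must have sum 10, so R1C4 = 1.
1 is placed in row 4; hence R4C3 = 5.
Cage e's pair has difference 4, so R5C3 = 1.
Cage g's pair has difference 3; hence R2C4 = 5.
Column 3 now contains 1, which forces R3C3 = 3.
The two cells of cage g must have difference 3, so R3C4 = 2.
Row 3 now contains 2, so R3C5 = 4.
Column 4 now contains 2, leaving R5C4 = 4.
Cage i has sum 12, leaving R1C2 = 3.
Cage h has sum 10, leaving R1C5 = 2.
Cage a needs two cells with difference 3, leaving R2C1 = 4.
The 4 cells of cage i must have sum 12; hence R2C2 = 1.
4 is placed in column 5; hence R2C5 = 3.
Row 3 already has 4, leaving R3C1 = 1.
Cage i has sum 12, so R3C2 = 5.
Column 1 already has 4, which forces R4C1 = 2.
Row 4 already has 2, leaving R4C2 = 4.
Column 1 already has 2, which forces R5C1 = 3.
Column 2 now contains 3, so R5C2 = 2.
Column 5 already has 3, which forces R5C5 = 5.

5 3 4 1 2 / 4 1 2 5 3 / 1 5 3 2 4 / 2 4 5 3 1 / 3 2 1 4 5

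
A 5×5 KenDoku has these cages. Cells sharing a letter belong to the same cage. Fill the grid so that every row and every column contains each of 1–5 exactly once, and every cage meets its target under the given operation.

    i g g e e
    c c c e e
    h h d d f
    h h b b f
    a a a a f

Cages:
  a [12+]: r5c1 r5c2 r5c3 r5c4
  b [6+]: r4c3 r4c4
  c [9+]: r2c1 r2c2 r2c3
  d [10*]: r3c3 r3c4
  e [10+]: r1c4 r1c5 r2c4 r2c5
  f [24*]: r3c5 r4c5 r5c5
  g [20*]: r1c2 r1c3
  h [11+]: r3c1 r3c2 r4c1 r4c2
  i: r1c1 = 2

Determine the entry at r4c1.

3

I is a freebie; hence r1c1 = 2.
The only place for 3 in row 5 is r5c5.
In row 1, 3 can only go at r1c4, so r1c4 = 3.
The only place for 1 in row 1 is r1c5.
In column 3, 3 can only go at r2c3, so r2c3 = 3.
The only place for 5 in column 5 is r2c5.
The 3 cells of cage c must have sum 9; hence r2c1 = 4.
The 3 cells of cage c must have sum 9, so r2c2 = 2.
Cage e needs sum 10; hence r2c4 = 1.
{2, 5} are confined to r3c3 and r3c4 in row 3, which forces r3c5 = 4.
The 3 cells of cage f must have product 24, so r4c5 = 2.
The 4 cells of cage h must have sum 11, which forces r3c1 = 1.
Row 3 already has 4, which forces r3c2 = 3.
The 4 cells of cage h must have sum 11, so r4c1 = 3.
Cage h needs sum 11, leaving r4c2 = 4.
The two cells of cage b must have sum 6, so r4c3 = 1.
Cage b needs two cells with sum 6; hence r4c4 = 5.
Column 1 now contains 1; hence r5c1 = 5.
5 is placed in row 5, leaving r5c2 = 1.
4 is placed in column 2, so r1c2 = 5.
Cage g needs two cells with product 20, which forces r1c3 = 4.
Cage d needs two cells with product 10, so r3c3 = 5.
Column 4 already has 5, which forces r3c4 = 2.
Column 3 already has 4; hence r5c3 = 2.
Column 4 now contains 2, leaving r5c4 = 4.
Completed grid: 2 5 4 3 1 / 4 2 3 1 5 / 1 3 5 2 4 / 3 4 1 5 2 / 5 1 2 4 3.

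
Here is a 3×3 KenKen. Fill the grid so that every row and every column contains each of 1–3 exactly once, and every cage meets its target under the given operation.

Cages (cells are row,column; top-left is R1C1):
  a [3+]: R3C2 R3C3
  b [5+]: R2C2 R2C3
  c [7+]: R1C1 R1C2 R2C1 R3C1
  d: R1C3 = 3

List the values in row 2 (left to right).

The 4 cells of cage c must have sum 7; hence R1C2 = 1.
Cage d is given, so R1C3 = 3.
Column 3 now contains 3, which forces R2C3 = 2.
1 is placed in column 2; hence R3C2 = 2.
2 is placed in column 3, so R3C3 = 1.
3 is placed in row 1, leaving R1C1 = 2.
The 4 cells of cage c must have sum 7; hence R2C1 = 1.
Row 2 now contains 2, so R2C2 = 3.
Row 3 now contains 1, so R3C1 = 3.
Filled in: 2 1 3 / 1 3 2 / 3 2 1.

1 3 2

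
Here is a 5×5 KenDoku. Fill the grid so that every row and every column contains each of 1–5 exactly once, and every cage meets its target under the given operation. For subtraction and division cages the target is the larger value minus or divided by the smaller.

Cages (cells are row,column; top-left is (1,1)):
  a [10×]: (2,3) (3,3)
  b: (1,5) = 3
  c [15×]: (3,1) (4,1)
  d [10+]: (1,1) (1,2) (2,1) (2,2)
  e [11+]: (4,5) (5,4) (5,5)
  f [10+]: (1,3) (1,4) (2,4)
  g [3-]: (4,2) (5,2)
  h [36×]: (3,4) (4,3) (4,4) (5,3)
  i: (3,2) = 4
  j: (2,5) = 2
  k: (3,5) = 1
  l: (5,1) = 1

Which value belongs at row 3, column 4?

3

Cage b is given; hence (1,5) = 3.
Cage j is a single given cell, so (2,5) = 2.
Cage i is given, which forces (3,2) = 4.
Cage k is given, which forces (3,5) = 1.
L is a freebie; hence (5,1) = 1.
2 is placed in row 2, which forces (2,3) = 5.
Cage a needs two cells with product 10, so (3,3) = 2.
Row 3 already has 2, leaving (3,4) = 3.
Cage e has sum 11, which forces (5,4) = 2.
The 3 cells of cage f must have sum 10; hence (1,4) = 5.
3 is placed in row 3, so (3,1) = 5.
Cage c needs two cells with product 15, so (4,1) = 3.
Cage g's pair has difference 3, so (4,2) = 2.
Row 5 now contains 2, which forces (5,2) = 5.
Row 5 already has 5, which forces (5,5) = 4.
Cage d needs sum 10, leaving (1,1) = 2.
Column 2 now contains 2, leaving (1,2) = 1.
Row 1 already has 1, so (1,3) = 4.
3 is placed in column 1, leaving (2,1) = 4.
Cage d has sum 10, leaving (2,2) = 3.
4 is placed in row 2, leaving (2,4) = 1.
Column 3 already has 4, leaving (4,3) = 1.
Column 4 now contains 1, leaving (4,4) = 4.
Column 5 already has 4, which forces (4,5) = 5.
Row 5 now contains 4; hence (5,3) = 3.
The full grid is 2 1 4 5 3 / 4 3 5 1 2 / 5 4 2 3 1 / 3 2 1 4 5 / 1 5 3 2 4.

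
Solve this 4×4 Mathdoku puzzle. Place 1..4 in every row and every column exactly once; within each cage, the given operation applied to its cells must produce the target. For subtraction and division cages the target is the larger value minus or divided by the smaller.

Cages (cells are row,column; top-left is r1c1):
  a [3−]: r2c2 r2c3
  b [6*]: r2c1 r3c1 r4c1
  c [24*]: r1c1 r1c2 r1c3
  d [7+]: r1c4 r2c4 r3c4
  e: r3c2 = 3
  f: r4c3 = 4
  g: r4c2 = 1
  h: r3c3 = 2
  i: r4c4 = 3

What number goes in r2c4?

Cage e is a single given cell; hence r3c2 = 3.
Cage h is given, leaving r3c3 = 2.
G is a freebie, so r4c2 = 1.
Cage f is given, so r4c3 = 4.
Cage i is a single given cell, so r4c4 = 3.
Column 3 now contains 4, which forces r1c3 = 3.
Cage b has product 6; hence r2c1 = 3.
Column 2 now contains 1, so r2c2 = 4.
Column 3 now contains 4; hence r2c3 = 1.
Row 2 now contains 1, leaving r2c4 = 2.
Row 3 now contains 2, leaving r3c1 = 1.
1 is placed in row 3, so r3c4 = 4.
3 is placed in row 4, leaving r4c1 = 2.
Column 1 now contains 2, leaving r1c1 = 4.
4 is placed in column 2, leaving r1c2 = 2.
4 is placed in column 4, leaving r1c4 = 1.
The full grid is 4 2 3 1 / 3 4 1 2 / 1 3 2 4 / 2 1 4 3.

2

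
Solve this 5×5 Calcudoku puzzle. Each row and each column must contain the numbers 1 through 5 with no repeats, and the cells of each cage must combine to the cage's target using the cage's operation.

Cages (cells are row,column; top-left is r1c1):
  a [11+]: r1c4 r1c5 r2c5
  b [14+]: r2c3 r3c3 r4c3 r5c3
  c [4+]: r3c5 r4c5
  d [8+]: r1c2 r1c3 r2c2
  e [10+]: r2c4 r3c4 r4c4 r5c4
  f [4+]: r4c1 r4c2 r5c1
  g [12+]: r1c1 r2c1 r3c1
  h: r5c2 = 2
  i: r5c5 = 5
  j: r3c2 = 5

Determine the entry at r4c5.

3

Cage j is given, leaving r3c2 = 5.
Cage f has sum 4, so r4c1 = 2.
Cage f has sum 4; hence r4c2 = 1.
1 is placed in row 4, leaving r4c5 = 3.
Cage f has sum 4, which forces r5c1 = 1.
Cage h is a single given cell, leaving r5c2 = 2.
I is a freebie, which forces r5c5 = 5.
Cage d needs sum 8, leaving r1c3 = 1.
The 3 cells of cage a must have sum 11, so r1c4 = 5.
Column 5 now contains 3, which forces r3c5 = 1.
3 is placed in row 4, so r4c4 = 4.
Cage e needs sum 10, which forces r5c4 = 3.
Cage g needs sum 12, so r2c1 = 5.
The 4 cells of cage e must have sum 10, which forces r2c4 = 1.
Row 3 already has 1, so r3c4 = 2.
4 is placed in row 4; hence r4c3 = 5.
Row 5 now contains 3, which forces r5c3 = 4.
The 4 cells of cage b must have sum 14; hence r2c3 = 2.
Row 2 now contains 2; hence r2c5 = 4.
Row 3 already has 2; hence r3c3 = 3.
Cage g needs sum 12, which forces r1c1 = 3.
The 3 cells of cage d must have sum 8, so r1c2 = 4.
4 is placed in column 5, so r1c5 = 2.
Row 2 already has 4, which forces r2c2 = 3.
Row 3 now contains 3, which forces r3c1 = 4.
Completed grid: 3 4 1 5 2 / 5 3 2 1 4 / 4 5 3 2 1 / 2 1 5 4 3 / 1 2 4 3 5.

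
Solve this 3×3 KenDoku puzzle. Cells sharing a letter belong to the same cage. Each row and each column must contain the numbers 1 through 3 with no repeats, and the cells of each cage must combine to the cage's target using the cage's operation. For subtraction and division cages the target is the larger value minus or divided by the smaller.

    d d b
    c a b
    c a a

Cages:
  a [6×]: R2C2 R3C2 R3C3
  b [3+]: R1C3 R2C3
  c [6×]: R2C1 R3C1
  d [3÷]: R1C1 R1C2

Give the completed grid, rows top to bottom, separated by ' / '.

The only place for 2 in row 1 is R1C3.
Column 3 already has 2, leaving R2C3 = 1.
Column 3 now contains 1, so R3C3 = 3.
The two cells of cage c must have product 6; hence R2C1 = 3.
Cage a needs product 6; hence R2C2 = 2.
Row 3 already has 3, so R3C1 = 2.
The 3 cells of cage a must have product 6, which forces R3C2 = 1.
Column 1 already has 3; hence R1C1 = 1.
Column 2 now contains 1; hence R1C2 = 3.

1 3 2 / 3 2 1 / 2 1 3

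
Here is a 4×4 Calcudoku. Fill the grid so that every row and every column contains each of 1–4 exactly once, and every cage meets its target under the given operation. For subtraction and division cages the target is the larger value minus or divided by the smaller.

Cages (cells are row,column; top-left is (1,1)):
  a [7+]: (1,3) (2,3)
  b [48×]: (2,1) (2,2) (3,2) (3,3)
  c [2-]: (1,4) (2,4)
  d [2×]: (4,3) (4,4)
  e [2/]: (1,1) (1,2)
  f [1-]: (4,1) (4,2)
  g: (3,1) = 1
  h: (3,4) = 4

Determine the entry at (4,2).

G is a freebie; hence (3,1) = 1.
Cage h is given, which forces (3,4) = 4.
Row 2 needs a 1, and only (2,4) is open for it.
Column 4 now contains 1, so (1,4) = 3.
Cage d's pair has product 2, so (4,3) = 1.
Column 4 now contains 1, so (4,4) = 2.
Row 1 now contains 3, which forces (1,3) = 4.
Cage a needs two cells with sum 7; hence (2,3) = 3.
3 is placed in column 3; hence (3,3) = 2.
Row 1 now contains 4, leaving (1,1) = 2.
Cage e's pair has quotient 2, so (1,2) = 1.
2 is placed in column 1, leaving (2,1) = 4.
Row 2 now contains 4, so (2,2) = 2.
2 is placed in row 3, which forces (3,2) = 3.
4 is placed in column 1, leaving (4,1) = 3.
3 is placed in column 2; hence (4,2) = 4.
Filled in: 2 1 4 3 / 4 2 3 1 / 1 3 2 4 / 3 4 1 2.

4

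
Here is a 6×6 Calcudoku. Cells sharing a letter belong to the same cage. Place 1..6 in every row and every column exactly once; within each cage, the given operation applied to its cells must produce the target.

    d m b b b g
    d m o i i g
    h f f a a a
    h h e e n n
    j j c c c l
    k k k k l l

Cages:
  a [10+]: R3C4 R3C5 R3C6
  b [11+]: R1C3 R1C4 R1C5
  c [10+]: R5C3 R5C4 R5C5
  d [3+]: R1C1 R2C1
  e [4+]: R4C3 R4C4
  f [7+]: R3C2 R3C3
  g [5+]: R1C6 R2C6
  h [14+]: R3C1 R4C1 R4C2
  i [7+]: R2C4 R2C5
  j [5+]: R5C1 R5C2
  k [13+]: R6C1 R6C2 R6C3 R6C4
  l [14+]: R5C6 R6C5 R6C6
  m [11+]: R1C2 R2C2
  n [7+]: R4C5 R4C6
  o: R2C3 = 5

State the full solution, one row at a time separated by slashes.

Cage o is given, which forces R2C3 = 5.
The two cells of cage m must have sum 11, which forces R1C2 = 5.
Row 2 already has 5; hence R2C2 = 6.
Cage h needs sum 14, which forces R3C1 = 4.
Cage h has sum 14, so R4C1 = 6.
The pair R4C3/R4C4 in row 4 holds {1, 3}, so R4C2 = 4.
The two cells of cage f must have sum 7, which forces R3C2 = 1.
The two cells of cage f must have sum 7; hence R3C3 = 6.
The only place for 3 in column 1 is R5C1.
Row 5 already has 3, so R5C2 = 2.
2 is placed in column 2, leaving R6C2 = 3.
The only place for 6 in row 5 is R5C6.
Cage l has sum 14, so R6C5 = 6.
The 3 cells of cage l must have sum 14, so R6C6 = 2.
Cage b needs sum 11, leaving R1C4 = 6.
Cage g needs two cells with sum 5; hence R1C6 = 4.
Column 6 now contains 2, which forces R2C6 = 1.
The two cells of cage n must have sum 7, which forces R4C5 = 2.
Column 6 now contains 2, so R4C6 = 5.
Cage d's pair has sum 3; hence R1C1 = 1.
Cage b needs sum 11, leaving R1C3 = 2.
Cage b needs sum 11, so R1C5 = 3.
Row 2 already has 1; hence R2C1 = 2.
3 is placed in column 5, which forces R2C5 = 4.
Cage a has sum 10, which forces R3C4 = 2.
The 3 cells of cage a must have sum 10, leaving R3C5 = 5.
5 is placed in column 6, which forces R3C6 = 3.
Column 5 already has 5, which forces R5C5 = 1.
Column 1 already has 1, leaving R6C1 = 5.
Row 2 already has 4, leaving R2C4 = 3.
Column 4 now contains 3, which forces R4C4 = 1.
1 is placed in row 5, which forces R5C3 = 4.
Cage c has sum 10; hence R5C4 = 5.
Column 3 already has 4; hence R6C3 = 1.
Column 4 already has 1, leaving R6C4 = 4.
Row 4 now contains 1; hence R4C3 = 3.

1 5 2 6 3 4 / 2 6 5 3 4 1 / 4 1 6 2 5 3 / 6 4 3 1 2 5 / 3 2 4 5 1 6 / 5 3 1 4 6 2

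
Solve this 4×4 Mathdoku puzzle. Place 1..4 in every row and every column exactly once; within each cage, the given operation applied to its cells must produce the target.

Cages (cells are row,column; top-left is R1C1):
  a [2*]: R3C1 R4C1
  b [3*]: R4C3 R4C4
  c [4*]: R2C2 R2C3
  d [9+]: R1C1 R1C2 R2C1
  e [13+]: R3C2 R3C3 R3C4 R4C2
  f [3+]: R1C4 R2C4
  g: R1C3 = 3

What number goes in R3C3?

2

Cage g is given; hence R1C3 = 3.
Cage e has sum 13, which forces R4C2 = 4.
Column 3 now contains 3, leaving R4C3 = 1.
1 is placed in row 4, which forces R4C4 = 3.
Cage d needs sum 9; hence R1C1 = 4.
4 is placed in column 2, which forces R1C2 = 2.
2 is placed in row 1, which forces R1C4 = 1.
The 3 cells of cage d must have sum 9, which forces R2C1 = 3.
4 is placed in column 2, so R2C2 = 1.
1 is placed in column 3, which forces R2C3 = 4.
Column 4 already has 1; hence R2C4 = 2.
Cage a needs two cells with product 2, which forces R3C1 = 1.
Cage e has sum 13, which forces R3C2 = 3.
Column 3 already has 4, so R3C3 = 2.
2 is placed in column 4; hence R3C4 = 4.
1 is placed in row 4, so R4C1 = 2.
Completed grid: 4 2 3 1 / 3 1 4 2 / 1 3 2 4 / 2 4 1 3.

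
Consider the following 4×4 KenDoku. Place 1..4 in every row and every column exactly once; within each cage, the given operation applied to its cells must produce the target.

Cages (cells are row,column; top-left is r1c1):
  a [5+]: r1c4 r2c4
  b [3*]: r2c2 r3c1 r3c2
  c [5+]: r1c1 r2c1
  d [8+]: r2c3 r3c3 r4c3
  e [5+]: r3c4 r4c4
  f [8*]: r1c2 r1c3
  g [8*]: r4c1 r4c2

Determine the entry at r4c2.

The 3 cells of cage b must have product 3, which forces r2c2 = 1.
The 3 cells of cage b must have product 3, which forces r3c1 = 1.
Cage b has product 3, which forces r3c2 = 3.
3 is placed in row 3, leaving r3c3 = 4.
Row 3 now contains 4, leaving r3c4 = 2.
Cage f's pair has product 8, leaving r1c2 = 4.
4 is placed in column 3, which forces r1c3 = 2.
Cage a needs two cells with sum 5; hence r1c4 = 1.
4 is placed in column 3, so r2c3 = 3.
The two cells of cage a must have sum 5, which forces r2c4 = 4.
Column 2 already has 4, so r4c2 = 2.
Cage d has sum 8, which forces r4c3 = 1.
The two cells of cage e must have sum 5, so r4c4 = 3.
Row 1 already has 2, which forces r1c1 = 3.
Row 2 now contains 3; hence r2c1 = 2.
2 is placed in row 4, so r4c1 = 4.
Filled in: 3 4 2 1 / 2 1 3 4 / 1 3 4 2 / 4 2 1 3.

2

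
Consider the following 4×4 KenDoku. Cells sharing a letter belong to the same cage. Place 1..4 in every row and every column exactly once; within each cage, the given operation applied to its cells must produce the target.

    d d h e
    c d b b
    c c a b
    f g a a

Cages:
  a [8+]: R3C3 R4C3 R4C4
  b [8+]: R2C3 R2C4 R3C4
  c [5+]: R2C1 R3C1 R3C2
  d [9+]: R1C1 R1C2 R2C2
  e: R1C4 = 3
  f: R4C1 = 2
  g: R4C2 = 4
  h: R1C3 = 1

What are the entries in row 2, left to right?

H is a freebie, which forces R1C3 = 1.
Cage e is a single given cell, which forces R1C4 = 3.
F is a freebie, which forces R4C1 = 2.
Cage g is a single given cell; hence R4C2 = 4.
Row 4 already has 4, leaving R4C3 = 3.
Row 4 already has 4, leaving R4C4 = 1.
Column 1 already has 2, which forces R1C1 = 4.
4 is placed in column 2; hence R1C2 = 2.
Column 1 already has 2, which forces R2C1 = 1.
The 3 cells of cage d must have sum 9, so R2C2 = 3.
Cage b has sum 8, which forces R2C3 = 2.
Cage b has sum 8, leaving R2C4 = 4.
The 3 cells of cage c must have sum 5, so R3C1 = 3.
Cage c needs sum 5, which forces R3C2 = 1.
Cage a needs sum 8; hence R3C3 = 4.
Cage b has sum 8; hence R3C4 = 2.
Completed grid: 4 2 1 3 / 1 3 2 4 / 3 1 4 2 / 2 4 3 1.

1 3 2 4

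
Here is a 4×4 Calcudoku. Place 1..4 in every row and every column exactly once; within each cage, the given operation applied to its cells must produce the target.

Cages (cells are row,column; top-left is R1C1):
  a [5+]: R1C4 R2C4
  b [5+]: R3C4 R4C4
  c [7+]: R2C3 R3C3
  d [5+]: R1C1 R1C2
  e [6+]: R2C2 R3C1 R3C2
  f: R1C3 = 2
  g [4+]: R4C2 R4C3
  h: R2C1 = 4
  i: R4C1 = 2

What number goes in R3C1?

Cage f is a single given cell, so R1C3 = 2.
H is a freebie; hence R2C1 = 4.
Row 2 already has 4, leaving R2C3 = 3.
Column 3 already has 3, leaving R3C3 = 4.
Cage i is given, which forces R4C1 = 2.
Column 3 already has 3, leaving R4C3 = 1.
Cage d needs two cells with sum 5; hence R1C1 = 1.
The two cells of cage d must have sum 5, so R1C2 = 4.
4 is placed in row 1; hence R1C4 = 3.
1 is placed in column 1, so R3C1 = 3.
Row 4 now contains 1, so R4C2 = 3.
Column 4 already has 3, which forces R4C4 = 4.
The two cells of cage a must have sum 5, leaving R2C4 = 2.
Cage b's pair has sum 5, leaving R3C4 = 1.
Row 2 now contains 2, so R2C2 = 1.
Row 3 now contains 1; hence R3C2 = 2.
Filled in: 1 4 2 3 / 4 1 3 2 / 3 2 4 1 / 2 3 1 4.

3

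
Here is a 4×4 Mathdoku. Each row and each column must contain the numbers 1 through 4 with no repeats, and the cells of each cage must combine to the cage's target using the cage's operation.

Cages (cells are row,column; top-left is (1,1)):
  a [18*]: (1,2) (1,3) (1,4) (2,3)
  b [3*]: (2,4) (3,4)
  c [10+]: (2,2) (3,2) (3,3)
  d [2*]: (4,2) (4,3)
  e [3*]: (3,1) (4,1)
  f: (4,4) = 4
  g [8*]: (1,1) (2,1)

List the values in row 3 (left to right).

1 2 4 3

Cage a needs product 18; hence (2,3) = 3.
Row 2 already has 3, so (2,4) = 1.
Column 3 now contains 3; hence (3,3) = 4.
Column 4 now contains 1, which forces (3,4) = 3.
Cage f is a single given cell, so (4,4) = 4.
Cage a needs product 18; hence (1,2) = 3.
Cage a has product 18, so (1,3) = 1.
Column 4 already has 3, which forces (1,4) = 2.
Row 2 already has 3; hence (2,2) = 4.
Row 3 now contains 3, so (3,1) = 1.
4 is placed in row 3; hence (3,2) = 2.
The two cells of cage e must have product 3, leaving (4,1) = 3.
Column 2 already has 2; hence (4,2) = 1.
Column 3 already has 1, so (4,3) = 2.
Row 1 already has 2; hence (1,1) = 4.
Row 2 already has 4; hence (2,1) = 2.
The full grid is 4 3 1 2 / 2 4 3 1 / 1 2 4 3 / 3 1 2 4.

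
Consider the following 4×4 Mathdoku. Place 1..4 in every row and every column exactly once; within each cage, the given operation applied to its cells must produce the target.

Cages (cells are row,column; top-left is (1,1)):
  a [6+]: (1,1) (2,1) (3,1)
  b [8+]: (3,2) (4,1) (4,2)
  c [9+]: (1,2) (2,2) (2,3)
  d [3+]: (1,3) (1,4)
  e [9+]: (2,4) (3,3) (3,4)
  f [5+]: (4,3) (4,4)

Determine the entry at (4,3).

2

The only place for 4 in row 1 is (1,2).
The only place for 3 in row 1 is (1,1).
Column 1 now contains 3, which forces (4,1) = 4.
In row 4, 1 can only go at (4,2), so (4,2) = 1.
Column 2 now contains 1, which forces (3,2) = 3.
3 is placed in column 2, leaving (2,2) = 2.
Cage c needs sum 9, so (2,3) = 3.
Row 2 already has 3, so (2,4) = 4.
Column 3 now contains 3; hence (4,3) = 2.
Row 4 already has 2, leaving (4,4) = 3.
2 is placed in column 3, which forces (1,3) = 1.
Cage d needs two cells with sum 3, which forces (1,4) = 2.
2 is placed in row 2; hence (2,1) = 1.
Cage a needs sum 6; hence (3,1) = 2.
2 is placed in column 3, leaving (3,3) = 4.
The 3 cells of cage e must have sum 9, which forces (3,4) = 1.
The full grid is 3 4 1 2 / 1 2 3 4 / 2 3 4 1 / 4 1 2 3.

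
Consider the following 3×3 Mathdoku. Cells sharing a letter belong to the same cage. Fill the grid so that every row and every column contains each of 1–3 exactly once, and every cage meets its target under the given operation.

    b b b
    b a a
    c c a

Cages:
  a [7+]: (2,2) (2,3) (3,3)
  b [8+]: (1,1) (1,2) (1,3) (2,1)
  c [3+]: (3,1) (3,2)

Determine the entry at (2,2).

Cage b needs sum 8; hence (2,1) = 2.
Row 2 now contains 2, leaving (2,2) = 3.
Row 2 already has 3, so (2,3) = 1.
Column 1 already has 2, leaving (3,1) = 1.
1 is placed in row 3, leaving (3,2) = 2.
Row 3 already has 2, which forces (3,3) = 3.
Column 1 now contains 1; hence (1,1) = 3.
2 is placed in column 2; hence (1,2) = 1.
Column 3 already has 3; hence (1,3) = 2.
The full grid is 3 1 2 / 2 3 1 / 1 2 3.

3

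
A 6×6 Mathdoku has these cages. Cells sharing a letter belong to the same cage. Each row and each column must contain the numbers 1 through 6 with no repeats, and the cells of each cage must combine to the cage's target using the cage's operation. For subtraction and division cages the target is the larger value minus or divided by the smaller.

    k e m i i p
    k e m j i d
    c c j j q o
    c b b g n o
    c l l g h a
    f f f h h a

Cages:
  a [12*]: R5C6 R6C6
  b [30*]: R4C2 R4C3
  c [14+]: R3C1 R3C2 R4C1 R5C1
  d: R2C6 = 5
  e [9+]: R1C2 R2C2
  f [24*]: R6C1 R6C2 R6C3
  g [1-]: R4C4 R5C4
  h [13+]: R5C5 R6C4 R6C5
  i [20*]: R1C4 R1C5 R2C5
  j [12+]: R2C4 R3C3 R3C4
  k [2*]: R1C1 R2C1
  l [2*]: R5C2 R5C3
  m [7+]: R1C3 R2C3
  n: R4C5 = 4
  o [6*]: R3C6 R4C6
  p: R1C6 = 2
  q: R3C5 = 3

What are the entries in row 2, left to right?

Cage p is given, so R1C6 = 2.
D is a freebie, so R2C6 = 5.
Q is a freebie, leaving R3C5 = 3.
Cage n is a single given cell, leaving R4C5 = 4.
2 is placed in row 1, so R1C1 = 1.
The 3 cells of cage i must have product 20, leaving R1C4 = 4.
Cage i needs product 20, so R1C5 = 5.
Cage k needs two cells with product 2; hence R2C1 = 2.
The 3 cells of cage i must have product 20; hence R2C5 = 1.
The two cells of cage m must have sum 7, which forces R1C3 = 3.
Cage m needs two cells with sum 7; hence R2C3 = 4.
Cage h needs sum 13; hence R6C4 = 5.
Row 1 already has 3, which forces R1C2 = 6.
Cage e needs two cells with sum 9, so R2C2 = 3.
Cage j has sum 12, which forces R2C4 = 6.
The 3 cells of cage j must have sum 12, so R3C3 = 5.
Cage j needs sum 12, so R3C4 = 1.
1 is placed in row 3; hence R3C6 = 6.
6 is placed in column 2; hence R4C2 = 5.
Column 3 already has 5, so R4C3 = 6.
Column 6 now contains 6, so R4C6 = 1.
Row 3 now contains 6, so R3C1 = 4.
1 is placed in row 3, so R3C2 = 2.
Row 4 now contains 6, so R4C1 = 3.
3 is placed in row 4, leaving R4C4 = 2.
Cage c has sum 14, leaving R5C1 = 5.
2 is placed in column 2, which forces R5C2 = 1.
1 is placed in row 5, so R5C3 = 2.
Column 4 already has 2, which forces R5C4 = 3.
Row 5 now contains 2, so R5C5 = 6.
3 is placed in row 5; hence R5C6 = 4.
3 is placed in column 1, so R6C1 = 6.
The 3 cells of cage f must have product 24, so R6C2 = 4.
Column 3 already has 2, so R6C3 = 1.
6 is placed in column 5, leaving R6C5 = 2.
Column 6 now contains 4, which forces R6C6 = 3.
Filled in: 1 6 3 4 5 2 / 2 3 4 6 1 5 / 4 2 5 1 3 6 / 3 5 6 2 4 1 / 5 1 2 3 6 4 / 6 4 1 5 2 3.

2 3 4 6 1 5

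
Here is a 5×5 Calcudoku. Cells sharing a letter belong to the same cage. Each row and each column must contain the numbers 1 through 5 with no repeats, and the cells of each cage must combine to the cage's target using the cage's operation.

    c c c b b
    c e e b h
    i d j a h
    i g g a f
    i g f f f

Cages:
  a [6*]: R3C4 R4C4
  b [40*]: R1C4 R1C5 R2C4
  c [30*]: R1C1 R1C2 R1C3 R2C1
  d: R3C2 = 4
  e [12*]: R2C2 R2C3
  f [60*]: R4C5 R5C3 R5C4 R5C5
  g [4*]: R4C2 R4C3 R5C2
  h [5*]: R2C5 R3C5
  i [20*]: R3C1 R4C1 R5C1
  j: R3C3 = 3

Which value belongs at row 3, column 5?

Cage d is a single given cell; hence R3C2 = 4.
Cage j is a single given cell, which forces R3C3 = 3.
3 is placed in row 3, leaving R3C4 = 2.
Column 2 already has 4, which forces R4C2 = 1.
Row 4 already has 1, leaving R4C3 = 2.
Column 4 already has 2, so R4C4 = 3.
1 is placed in column 2; hence R5C2 = 2.
Cage b has product 40, so R1C5 = 2.
Column 2 already has 4, leaving R2C2 = 3.
Column 3 already has 3, so R2C3 = 4.
Row 2 now contains 4; hence R2C4 = 5.
5 is placed in row 2, leaving R2C5 = 1.
Column 5 now contains 1; hence R3C5 = 5.
5 is placed in column 5, so R4C5 = 4.
Cage f has product 60, leaving R5C5 = 3.
The 4 cells of cage c must have product 30, so R1C1 = 3.
Column 2 now contains 3, which forces R1C2 = 5.
Cage c needs product 30, leaving R1C3 = 1.
Column 4 already has 5; hence R1C4 = 4.
1 is placed in row 2; hence R2C1 = 2.
5 is placed in row 3, which forces R3C1 = 1.
Row 4 already has 4, which forces R4C1 = 5.
The 3 cells of cage i must have product 20, which forces R5C1 = 4.
The 4 cells of cage f must have product 60, which forces R5C3 = 5.
Cage f needs product 60, which forces R5C4 = 1.
The full grid is 3 5 1 4 2 / 2 3 4 5 1 / 1 4 3 2 5 / 5 1 2 3 4 / 4 2 5 1 3.

5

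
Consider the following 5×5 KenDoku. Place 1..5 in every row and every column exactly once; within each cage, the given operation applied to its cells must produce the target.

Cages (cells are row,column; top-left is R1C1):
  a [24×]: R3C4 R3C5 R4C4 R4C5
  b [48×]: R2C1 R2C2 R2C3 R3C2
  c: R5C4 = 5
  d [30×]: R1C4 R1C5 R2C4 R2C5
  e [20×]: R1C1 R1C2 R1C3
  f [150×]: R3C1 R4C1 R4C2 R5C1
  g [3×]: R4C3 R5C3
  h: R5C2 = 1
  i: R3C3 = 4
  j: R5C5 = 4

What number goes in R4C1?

Cage i is a single given cell; hence R3C3 = 4.
Cage f needs product 150, leaving R4C2 = 5.
H is a freebie; hence R5C2 = 1.
Row 5 already has 1; hence R5C3 = 3.
C is a freebie, so R5C4 = 5.
Cage j is a single given cell, leaving R5C5 = 4.
Column 2 now contains 1; hence R1C2 = 4.
Column 2 already has 4, so R2C2 = 3.
The 4 cells of cage b must have product 48; hence R2C3 = 2.
Row 2 already has 2, leaving R2C4 = 1.
Row 2 already has 1, so R2C5 = 5.
Cage f needs product 150; hence R3C1 = 5.
Row 3 now contains 4; hence R3C2 = 2.
Row 3 already has 2, so R3C4 = 3.
3 is placed in row 3, leaving R3C5 = 1.
The 4 cells of cage f must have product 150, leaving R4C1 = 3.
3 is placed in column 3; hence R4C3 = 1.
Cage a has product 24, so R4C4 = 4.
Row 4 now contains 3, so R4C5 = 2.
Row 5 now contains 5; hence R5C1 = 2.
Column 1 now contains 5, so R1C1 = 1.
1 is placed in column 3; hence R1C3 = 5.
Column 4 already has 3; hence R1C4 = 2.
Column 5 already has 2, which forces R1C5 = 3.
Row 2 already has 3, so R2C1 = 4.
Completed grid: 1 4 5 2 3 / 4 3 2 1 5 / 5 2 4 3 1 / 3 5 1 4 2 / 2 1 3 5 4.

3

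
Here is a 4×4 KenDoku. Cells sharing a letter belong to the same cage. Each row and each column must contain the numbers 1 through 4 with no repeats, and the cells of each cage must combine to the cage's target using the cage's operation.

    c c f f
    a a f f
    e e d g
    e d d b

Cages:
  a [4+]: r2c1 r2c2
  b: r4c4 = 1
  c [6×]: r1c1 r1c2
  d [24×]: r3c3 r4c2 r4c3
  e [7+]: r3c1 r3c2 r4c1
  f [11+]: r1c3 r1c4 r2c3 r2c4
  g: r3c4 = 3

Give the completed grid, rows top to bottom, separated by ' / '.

G is a freebie, so r3c4 = 3.
Cage b is a single given cell, leaving r4c4 = 1.
Row 1 needs a 1, and only r1c3 is open for it.
The 4 cells of cage f must have sum 11, so r1c4 = 4.
The 4 cells of cage f must have sum 11, leaving r2c3 = 4.
The 4 cells of cage f must have sum 11, which forces r2c4 = 2.
Column 3 already has 4, leaving r3c3 = 2.
Column 3 already has 2, which forces r4c3 = 3.
Cage e needs sum 7, which forces r4c1 = 2.
Cage d needs product 24, so r4c2 = 4.
Column 1 now contains 2, which forces r1c1 = 3.
Cage c's pair has product 6, which forces r1c2 = 2.
3 is placed in column 1, which forces r2c1 = 1.
1 is placed in row 2; hence r2c2 = 3.
Cage e needs sum 7, which forces r3c1 = 4.
4 is placed in column 2, which forces r3c2 = 1.

3 2 1 4 / 1 3 4 2 / 4 1 2 3 / 2 4 3 1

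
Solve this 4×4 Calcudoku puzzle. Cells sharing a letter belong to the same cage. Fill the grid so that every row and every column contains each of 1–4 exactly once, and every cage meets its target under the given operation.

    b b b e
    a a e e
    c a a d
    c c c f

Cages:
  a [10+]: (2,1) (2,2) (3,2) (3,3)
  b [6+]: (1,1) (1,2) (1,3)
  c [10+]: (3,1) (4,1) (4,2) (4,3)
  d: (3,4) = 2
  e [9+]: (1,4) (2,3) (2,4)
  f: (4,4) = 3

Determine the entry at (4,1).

4

D is a freebie, so (3,4) = 2.
Cage f is given, leaving (4,4) = 3.
Column 4 already has 3, so (1,4) = 4.
The 3 cells of cage e must have sum 9; hence (2,3) = 4.
Cage e has sum 9, which forces (2,4) = 1.
Cage c needs sum 10; hence (3,1) = 3.
3 is placed in row 3, so (3,3) = 1.
Column 3 already has 1, which forces (4,3) = 2.
Column 3 already has 2, which forces (1,3) = 3.
3 is placed in column 1, leaving (2,1) = 2.
The 4 cells of cage a must have sum 10; hence (2,2) = 3.
Row 3 already has 1, leaving (3,2) = 4.
Column 2 now contains 4, so (4,2) = 1.
2 is placed in column 1, which forces (1,1) = 1.
Column 2 now contains 1, so (1,2) = 2.
Row 4 already has 1, so (4,1) = 4.
The full grid is 1 2 3 4 / 2 3 4 1 / 3 4 1 2 / 4 1 2 3.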